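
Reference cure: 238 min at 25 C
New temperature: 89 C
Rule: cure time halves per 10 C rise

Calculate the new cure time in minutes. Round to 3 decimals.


factor = 2^((89-25)/10) = 84.4485
t_new = 238 / 84.4485 = 2.818 min

2.818


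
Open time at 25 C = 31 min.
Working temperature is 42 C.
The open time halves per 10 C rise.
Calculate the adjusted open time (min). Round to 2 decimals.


factor = 2^((42 - 25) / 10) = 3.2490
ot = 31 / 3.2490 = 9.54 min

9.54


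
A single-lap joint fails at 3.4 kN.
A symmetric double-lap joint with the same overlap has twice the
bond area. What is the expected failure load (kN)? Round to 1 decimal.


Double-lap load = 2 * 3.4 = 6.8 kN

6.8


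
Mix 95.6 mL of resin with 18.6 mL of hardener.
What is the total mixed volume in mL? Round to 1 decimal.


Total = 95.6 + 18.6 = 114.2 mL

114.2


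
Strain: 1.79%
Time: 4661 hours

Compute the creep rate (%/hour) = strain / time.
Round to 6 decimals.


Creep rate = 1.79 / 4661
= 0.000384 %/h

0.000384


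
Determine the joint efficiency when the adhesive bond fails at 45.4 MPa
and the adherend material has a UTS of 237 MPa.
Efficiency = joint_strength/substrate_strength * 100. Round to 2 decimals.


Joint efficiency = 45.4 / 237 * 100
= 19.16%

19.16


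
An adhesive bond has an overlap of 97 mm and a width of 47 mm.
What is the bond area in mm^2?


Bond area = overlap * width
= 97 * 47
= 4559 mm^2

4559


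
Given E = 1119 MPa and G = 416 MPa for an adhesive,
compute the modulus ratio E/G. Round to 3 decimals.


E/G ratio = 1119 / 416 = 2.690

2.690


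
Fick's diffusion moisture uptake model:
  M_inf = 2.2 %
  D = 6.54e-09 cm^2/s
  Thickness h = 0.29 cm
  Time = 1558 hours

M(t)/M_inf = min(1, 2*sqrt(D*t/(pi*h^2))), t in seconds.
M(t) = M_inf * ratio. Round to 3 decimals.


t_sec = 1558 * 3600 = 5608800
ratio = 2*sqrt(6.54e-09*5608800/(pi*0.29^2))
= min(1, 0.745214)
= 0.745214
M(t) = 2.2 * 0.745214 = 1.639 %

1.639


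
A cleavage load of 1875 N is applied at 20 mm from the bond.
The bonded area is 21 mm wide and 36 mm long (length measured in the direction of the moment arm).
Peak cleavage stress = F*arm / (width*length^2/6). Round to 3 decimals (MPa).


Moment = 1875 * 20 = 37500 N*mm
Section modulus = 21 * 1296 / 6 = 27216 / 6 mm^3
Stress = 37500 / (27216 / 6) = 225000 / 27216
= 8.267 MPa

8.267


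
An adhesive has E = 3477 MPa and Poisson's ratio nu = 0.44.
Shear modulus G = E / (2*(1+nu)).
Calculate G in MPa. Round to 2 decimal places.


G = 3477 / (2*(1+0.44))
= 3477 / 2.88
= 1207.29 MPa

1207.29


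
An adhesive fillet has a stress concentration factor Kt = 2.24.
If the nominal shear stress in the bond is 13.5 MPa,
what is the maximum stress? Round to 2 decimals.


Max stress = 13.5 * 2.24 = 30.24 MPa

30.24


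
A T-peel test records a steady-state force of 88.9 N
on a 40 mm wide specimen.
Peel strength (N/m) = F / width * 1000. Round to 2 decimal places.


Peel strength = 88.9 / 40 * 1000
= 2222.50 N/m

2222.50


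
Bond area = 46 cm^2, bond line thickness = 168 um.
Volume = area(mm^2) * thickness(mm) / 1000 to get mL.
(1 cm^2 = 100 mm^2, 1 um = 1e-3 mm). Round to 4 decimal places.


area_mm2 = 46 * 100 = 4600
blt_mm = 168 * 1e-3 = 0.168
vol_mm3 = 4600 * 0.168 = 772.8
vol_mL = 772.8 / 1000 = 0.7728 mL

0.7728


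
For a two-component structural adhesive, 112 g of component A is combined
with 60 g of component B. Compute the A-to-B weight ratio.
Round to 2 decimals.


Weight ratio A:B = 112 / 60
= 1.87

1.87


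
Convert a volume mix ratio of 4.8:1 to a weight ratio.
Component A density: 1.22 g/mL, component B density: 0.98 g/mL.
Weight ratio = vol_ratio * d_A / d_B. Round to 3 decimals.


= 4.8 * 1.22 / 0.98 = 5.976

5.976


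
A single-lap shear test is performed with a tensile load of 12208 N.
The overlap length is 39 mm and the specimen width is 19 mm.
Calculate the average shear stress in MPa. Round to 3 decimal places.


Shear stress = F / (overlap * width)
= 12208 / (39 * 19)
= 12208 / 741
= 16.475 MPa

16.475


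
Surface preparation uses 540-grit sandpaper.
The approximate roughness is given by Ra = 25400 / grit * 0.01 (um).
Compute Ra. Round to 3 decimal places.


Ra = 25400 / 540 * 0.01
= 254 / 540
= 0.470 um

0.470


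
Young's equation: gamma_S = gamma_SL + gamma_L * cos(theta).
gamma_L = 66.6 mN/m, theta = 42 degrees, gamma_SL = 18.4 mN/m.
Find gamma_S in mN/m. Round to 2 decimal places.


cos(42 deg) = 0.743145
gamma_S = 18.4 + 66.6 * 0.743145
= 67.89 mN/m

67.89


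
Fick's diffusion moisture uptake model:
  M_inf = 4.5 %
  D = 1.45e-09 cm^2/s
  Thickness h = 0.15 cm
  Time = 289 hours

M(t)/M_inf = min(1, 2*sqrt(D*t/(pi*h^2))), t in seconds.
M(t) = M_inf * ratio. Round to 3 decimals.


t_sec = 289 * 3600 = 1040400
ratio = 2*sqrt(1.45e-09*1040400/(pi*0.15^2))
= min(1, 0.292178)
= 0.292178
M(t) = 4.5 * 0.292178 = 1.315 %

1.315


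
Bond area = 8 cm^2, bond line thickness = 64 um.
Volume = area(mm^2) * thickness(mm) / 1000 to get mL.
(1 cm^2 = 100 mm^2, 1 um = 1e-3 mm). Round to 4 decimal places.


area_mm2 = 8 * 100 = 800
blt_mm = 64 * 1e-3 = 0.064
vol_mm3 = 800 * 0.064 = 51.2
vol_mL = 51.2 / 1000 = 0.0512 mL

0.0512


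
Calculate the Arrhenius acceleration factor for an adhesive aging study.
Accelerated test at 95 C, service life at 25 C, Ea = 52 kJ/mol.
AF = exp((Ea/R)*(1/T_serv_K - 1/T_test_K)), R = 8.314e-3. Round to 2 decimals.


T_test = 368.15 K, T_serv = 298.15 K
Ea/R = 52 / 0.008314 = 6254.51
AF = exp(6254.51 * (1/298.15 - 1/368.15))
= 53.98

53.98


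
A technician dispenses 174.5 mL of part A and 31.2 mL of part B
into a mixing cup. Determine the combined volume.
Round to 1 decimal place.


Combined volume = 174.5 + 31.2
= 205.7 mL

205.7


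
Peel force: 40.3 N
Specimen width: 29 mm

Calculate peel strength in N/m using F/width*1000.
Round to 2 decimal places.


Peel strength = 40.3 / 29 * 1000 = 1389.66 N/m

1389.66


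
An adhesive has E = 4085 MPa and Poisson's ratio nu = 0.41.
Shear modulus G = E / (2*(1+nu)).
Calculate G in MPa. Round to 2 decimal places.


G = 4085 / (2*(1+0.41))
= 4085 / 2.82
= 1448.58 MPa

1448.58


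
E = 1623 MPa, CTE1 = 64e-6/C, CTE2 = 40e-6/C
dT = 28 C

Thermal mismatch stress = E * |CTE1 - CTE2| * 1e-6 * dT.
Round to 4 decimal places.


= 1623 * 24e-6 * 28
= 1.0907 MPa

1.0907


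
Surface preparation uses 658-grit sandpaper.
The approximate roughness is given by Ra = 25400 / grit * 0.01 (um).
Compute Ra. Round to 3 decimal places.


Ra = 25400 / 658 * 0.01
= 254 / 658
= 0.386 um

0.386


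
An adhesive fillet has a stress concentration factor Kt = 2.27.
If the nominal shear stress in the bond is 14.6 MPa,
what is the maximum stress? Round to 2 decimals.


Max stress = 14.6 * 2.27 = 33.14 MPa

33.14


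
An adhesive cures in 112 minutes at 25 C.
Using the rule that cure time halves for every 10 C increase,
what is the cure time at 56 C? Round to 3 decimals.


Factor = 2^((56 - 25) / 10) = 8.5742
Cure time = 112 / 8.5742
= 13.062 minutes

13.062


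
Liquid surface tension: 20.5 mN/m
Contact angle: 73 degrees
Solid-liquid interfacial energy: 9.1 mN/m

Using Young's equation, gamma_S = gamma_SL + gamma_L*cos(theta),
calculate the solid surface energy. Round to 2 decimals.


gamma_S = 9.1 + 20.5 * cos(73)
= 15.09 mN/m

15.09


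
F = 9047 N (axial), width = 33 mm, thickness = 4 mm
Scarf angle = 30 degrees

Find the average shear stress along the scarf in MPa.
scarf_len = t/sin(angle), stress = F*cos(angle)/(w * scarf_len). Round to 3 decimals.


scarf_len = 4/sin(30 deg) = 8.0000
cos(30 deg) = 0.866025
stress = 9047*0.866025/(33*8.0000) = 29.678 MPa

29.678


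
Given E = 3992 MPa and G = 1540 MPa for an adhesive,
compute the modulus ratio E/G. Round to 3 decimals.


E/G ratio = 3992 / 1540 = 2.592

2.592


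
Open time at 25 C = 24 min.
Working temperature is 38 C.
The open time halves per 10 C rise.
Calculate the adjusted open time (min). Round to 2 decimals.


factor = 2^((38 - 25) / 10) = 2.4623
ot = 24 / 2.4623 = 9.75 min

9.75


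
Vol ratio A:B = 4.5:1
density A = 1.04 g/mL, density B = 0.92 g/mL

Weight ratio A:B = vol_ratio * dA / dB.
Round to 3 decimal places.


Weight ratio = 4.5 * 1.04 / 0.92
= 5.087

5.087


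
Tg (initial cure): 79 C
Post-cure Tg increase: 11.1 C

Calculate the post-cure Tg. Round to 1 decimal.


Post-cure Tg = 79 + 11.1 = 90.1 C

90.1


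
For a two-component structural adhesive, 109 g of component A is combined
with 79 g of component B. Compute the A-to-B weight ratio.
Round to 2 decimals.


Weight ratio A:B = 109 / 79
= 1.38

1.38


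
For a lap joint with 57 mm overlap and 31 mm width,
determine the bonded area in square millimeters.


Area = 57 * 31 = 1767 mm^2

1767


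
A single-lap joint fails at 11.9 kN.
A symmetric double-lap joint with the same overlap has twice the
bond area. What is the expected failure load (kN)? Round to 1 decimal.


Double-lap load = 2 * 11.9 = 23.8 kN

23.8


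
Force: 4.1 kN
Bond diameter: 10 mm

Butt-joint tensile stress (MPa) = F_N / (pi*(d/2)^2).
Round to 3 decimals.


F_N = 4.1 * 1000 = 4100.0 N
A = pi*(5.0)^2 = 78.5398 mm^2
stress = 4100.0 / 78.5398 = 52.203 MPa

52.203


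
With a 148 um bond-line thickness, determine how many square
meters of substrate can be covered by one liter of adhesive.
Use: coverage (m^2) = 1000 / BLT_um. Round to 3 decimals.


Coverage = 1000 / 148 = 6.757 m^2

6.757


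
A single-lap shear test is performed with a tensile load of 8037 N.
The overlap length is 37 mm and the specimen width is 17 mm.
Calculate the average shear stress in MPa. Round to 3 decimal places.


Shear stress = F / (overlap * width)
= 8037 / (37 * 17)
= 8037 / 629
= 12.777 MPa

12.777


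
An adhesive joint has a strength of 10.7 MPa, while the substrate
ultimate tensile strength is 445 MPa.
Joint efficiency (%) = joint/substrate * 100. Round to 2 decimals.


Efficiency = 10.7 / 445 * 100
= 2.40%

2.40


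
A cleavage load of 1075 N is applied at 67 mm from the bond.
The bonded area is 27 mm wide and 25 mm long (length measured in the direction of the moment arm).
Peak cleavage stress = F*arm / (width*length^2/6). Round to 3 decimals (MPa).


Moment = 1075 * 67 = 72025 N*mm
Section modulus = 27 * 625 / 6 = 16875 / 6 mm^3
Stress = 72025 / (16875 / 6) = 432150 / 16875
= 25.609 MPa

25.609


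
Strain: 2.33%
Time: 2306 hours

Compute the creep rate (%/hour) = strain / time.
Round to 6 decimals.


Creep rate = 2.33 / 2306
= 0.001010 %/h

0.001010


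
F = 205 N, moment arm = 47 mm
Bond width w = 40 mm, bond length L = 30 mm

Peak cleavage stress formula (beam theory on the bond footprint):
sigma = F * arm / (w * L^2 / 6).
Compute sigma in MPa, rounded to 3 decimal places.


sigma = (205 * 47) / (40 * 900 / 6)
= 9635 * 6 / 36000
= 57810 / 36000
= 1.606 MPa

1.606


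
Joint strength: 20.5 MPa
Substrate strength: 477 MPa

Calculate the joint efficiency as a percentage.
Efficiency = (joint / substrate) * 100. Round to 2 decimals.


Efficiency = (20.5 / 477) * 100 = 4.30%

4.30


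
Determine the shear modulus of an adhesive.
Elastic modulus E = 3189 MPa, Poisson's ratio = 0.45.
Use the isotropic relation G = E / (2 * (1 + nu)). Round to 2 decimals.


G = 3189 / (2*(1+0.45)) = 3189 / 2.90
= 1099.66 MPa

1099.66


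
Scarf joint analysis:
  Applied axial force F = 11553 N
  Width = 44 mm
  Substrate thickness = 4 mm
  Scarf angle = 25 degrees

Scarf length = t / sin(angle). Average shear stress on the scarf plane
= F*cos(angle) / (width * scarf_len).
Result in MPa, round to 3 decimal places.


Scarf length = 4 / sin(25 deg) = 9.4648 mm
cos(25 deg) = 0.906308
Shear = 11553 * 0.906308 / (44 * 9.4648)
= 25.142 MPa

25.142


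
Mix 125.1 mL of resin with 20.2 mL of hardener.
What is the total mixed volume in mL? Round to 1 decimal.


Total = 125.1 + 20.2 = 145.3 mL

145.3


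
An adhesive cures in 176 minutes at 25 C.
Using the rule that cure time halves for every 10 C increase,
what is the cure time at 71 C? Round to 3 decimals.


Factor = 2^((71 - 25) / 10) = 24.2515
Cure time = 176 / 24.2515
= 7.257 minutes

7.257


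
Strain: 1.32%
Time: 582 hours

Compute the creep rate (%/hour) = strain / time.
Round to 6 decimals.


Creep rate = 1.32 / 582
= 0.002268 %/h

0.002268


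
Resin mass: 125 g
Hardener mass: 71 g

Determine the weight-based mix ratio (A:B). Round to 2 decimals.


Ratio = 125 / 71 = 1.76

1.76


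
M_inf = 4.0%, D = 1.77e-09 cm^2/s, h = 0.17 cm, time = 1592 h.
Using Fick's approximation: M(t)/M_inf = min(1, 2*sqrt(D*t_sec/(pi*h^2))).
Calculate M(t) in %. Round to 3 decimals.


t = 5731200 s
ratio = min(1, 2*sqrt(1.77e-09*5731200/(pi*0.0289)))
= 0.668522
M(t) = 4.0 * 0.668522 = 2.674%

2.674


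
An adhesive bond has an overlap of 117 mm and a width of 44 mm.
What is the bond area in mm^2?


Bond area = overlap * width
= 117 * 44
= 5148 mm^2

5148


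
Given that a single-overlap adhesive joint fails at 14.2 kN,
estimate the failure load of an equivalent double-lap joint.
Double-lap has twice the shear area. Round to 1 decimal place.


Double-lap factor = 2
Expected load = 14.2 * 2 = 28.4 kN

28.4


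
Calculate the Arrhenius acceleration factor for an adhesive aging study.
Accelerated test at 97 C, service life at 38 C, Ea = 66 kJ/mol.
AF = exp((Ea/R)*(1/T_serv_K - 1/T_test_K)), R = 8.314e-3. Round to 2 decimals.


T_test = 370.15 K, T_serv = 311.15 K
Ea/R = 66 / 0.008314 = 7938.42
AF = exp(7938.42 * (1/311.15 - 1/370.15))
= 58.36

58.36


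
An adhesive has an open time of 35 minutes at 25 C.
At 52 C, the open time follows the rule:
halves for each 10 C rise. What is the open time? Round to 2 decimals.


Factor = 2^((52-25)/10) = 6.4980
Open time = 35 / 6.4980 = 5.39 min

5.39


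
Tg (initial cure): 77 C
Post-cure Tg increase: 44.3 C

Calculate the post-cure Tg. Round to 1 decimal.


Post-cure Tg = 77 + 44.3 = 121.3 C

121.3


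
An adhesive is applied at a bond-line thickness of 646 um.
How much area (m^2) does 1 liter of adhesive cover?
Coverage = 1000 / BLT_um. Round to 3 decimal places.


Coverage = 1000 / 646 = 1.548 m^2

1.548


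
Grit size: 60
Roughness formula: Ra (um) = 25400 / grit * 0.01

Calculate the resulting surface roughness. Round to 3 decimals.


Ra = 25400 / 60 * 0.01
= 4.233 um

4.233


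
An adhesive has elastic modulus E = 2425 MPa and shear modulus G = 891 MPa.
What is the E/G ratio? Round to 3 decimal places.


E/G = 2425 / 891 = 2.722

2.722


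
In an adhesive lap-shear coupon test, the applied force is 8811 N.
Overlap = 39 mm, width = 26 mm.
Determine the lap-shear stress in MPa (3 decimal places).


stress = F / (overlap * width)
= 8811 / (39 * 26)
= 8.689 MPa

8.689


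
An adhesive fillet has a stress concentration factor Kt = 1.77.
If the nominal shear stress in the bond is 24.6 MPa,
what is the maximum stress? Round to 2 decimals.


Max stress = 24.6 * 1.77 = 43.54 MPa

43.54


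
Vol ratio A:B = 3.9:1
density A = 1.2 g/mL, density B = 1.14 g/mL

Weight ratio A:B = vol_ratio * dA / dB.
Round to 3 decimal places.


Weight ratio = 3.9 * 1.2 / 1.14
= 4.105

4.105


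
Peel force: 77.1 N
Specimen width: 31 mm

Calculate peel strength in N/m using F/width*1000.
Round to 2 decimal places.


Peel strength = 77.1 / 31 * 1000 = 2487.10 N/m

2487.10


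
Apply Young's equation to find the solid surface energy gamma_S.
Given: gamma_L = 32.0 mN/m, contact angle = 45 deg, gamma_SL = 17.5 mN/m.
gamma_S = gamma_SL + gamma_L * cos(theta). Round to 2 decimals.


theta_rad = 45 * pi/180 = 0.785398
gamma_S = 17.5 + 32.0 * cos(0.785398)
= 40.13 mN/m

40.13


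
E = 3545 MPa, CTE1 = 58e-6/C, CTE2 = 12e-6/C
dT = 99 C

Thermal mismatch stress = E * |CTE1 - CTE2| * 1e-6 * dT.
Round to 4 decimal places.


= 3545 * 46e-6 * 99
= 16.1439 MPa

16.1439


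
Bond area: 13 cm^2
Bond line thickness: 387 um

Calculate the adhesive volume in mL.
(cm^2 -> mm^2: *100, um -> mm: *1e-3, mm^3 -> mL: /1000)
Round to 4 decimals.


V = 13*100 * 387*1e-3 / 1000
= 0.5031 mL

0.5031


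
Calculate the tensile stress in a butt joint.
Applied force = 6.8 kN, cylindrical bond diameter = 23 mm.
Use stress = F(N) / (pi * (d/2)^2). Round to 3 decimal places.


A = pi * 11.5^2 = 415.4756 mm^2
sigma = 6800.0 / 415.4756 = 16.367 MPa

16.367


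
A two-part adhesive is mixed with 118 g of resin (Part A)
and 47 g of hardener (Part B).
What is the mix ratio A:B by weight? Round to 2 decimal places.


Mix ratio = mass_A / mass_B
= 118 / 47
= 2.51

2.51


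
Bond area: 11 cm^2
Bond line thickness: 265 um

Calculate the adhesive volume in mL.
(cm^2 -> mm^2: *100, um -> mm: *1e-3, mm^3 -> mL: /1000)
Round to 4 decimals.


V = 11*100 * 265*1e-3 / 1000
= 0.2915 mL

0.2915


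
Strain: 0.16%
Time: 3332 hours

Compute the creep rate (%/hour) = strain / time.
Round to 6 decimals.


Creep rate = 0.16 / 3332
= 0.000048 %/h

0.000048


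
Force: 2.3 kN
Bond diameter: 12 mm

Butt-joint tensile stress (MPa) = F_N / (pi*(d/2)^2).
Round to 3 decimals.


F_N = 2.3 * 1000 = 2300.0 N
A = pi*(6.0)^2 = 113.0973 mm^2
stress = 2300.0 / 113.0973 = 20.336 MPa

20.336


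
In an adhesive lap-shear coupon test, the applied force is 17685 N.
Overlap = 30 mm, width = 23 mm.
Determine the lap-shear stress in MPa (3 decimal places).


stress = F / (overlap * width)
= 17685 / (30 * 23)
= 25.630 MPa

25.630


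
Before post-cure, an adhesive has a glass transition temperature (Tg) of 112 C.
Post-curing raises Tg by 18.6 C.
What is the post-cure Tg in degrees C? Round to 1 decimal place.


Tg_post = Tg_base + delta_Tg
= 112 + 18.6
= 130.6 C

130.6


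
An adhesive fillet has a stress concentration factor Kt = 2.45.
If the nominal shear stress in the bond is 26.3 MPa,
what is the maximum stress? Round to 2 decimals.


Max stress = 26.3 * 2.45 = 64.44 MPa

64.44


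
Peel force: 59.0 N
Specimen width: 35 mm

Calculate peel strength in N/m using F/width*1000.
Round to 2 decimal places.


Peel strength = 59.0 / 35 * 1000 = 1685.71 N/m

1685.71


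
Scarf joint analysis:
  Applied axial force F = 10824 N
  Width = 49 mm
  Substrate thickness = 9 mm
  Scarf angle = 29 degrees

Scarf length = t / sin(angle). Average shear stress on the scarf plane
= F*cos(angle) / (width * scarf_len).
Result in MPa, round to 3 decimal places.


Scarf length = 9 / sin(29 deg) = 18.5640 mm
cos(29 deg) = 0.874620
Shear = 10824 * 0.874620 / (49 * 18.5640)
= 10.407 MPa

10.407


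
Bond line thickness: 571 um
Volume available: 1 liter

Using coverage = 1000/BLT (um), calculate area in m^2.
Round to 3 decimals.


1 L = 1e6 mm^3, thickness = 571 um = 0.571 mm
Area = 1e6 / 0.571 mm^2 = (1e6 / 0.571) / 1e6 m^2 = 1000 / 571 m^2
= 1.751 m^2

1.751


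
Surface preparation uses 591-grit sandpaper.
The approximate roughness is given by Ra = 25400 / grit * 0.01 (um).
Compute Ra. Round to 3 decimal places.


Ra = 25400 / 591 * 0.01
= 254 / 591
= 0.430 um

0.430


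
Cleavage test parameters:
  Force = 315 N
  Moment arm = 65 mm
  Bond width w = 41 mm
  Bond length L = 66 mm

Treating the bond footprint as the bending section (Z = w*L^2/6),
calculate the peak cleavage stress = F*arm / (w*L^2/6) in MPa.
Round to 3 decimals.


M = 315 * 65 = 20475 N*mm
Z = 41 * 66^2 / 6 = 178596 / 6 mm^3
sigma = M / Z = 6 * 20475 / 178596 = 122850 / 178596
= 0.688 MPa

0.688


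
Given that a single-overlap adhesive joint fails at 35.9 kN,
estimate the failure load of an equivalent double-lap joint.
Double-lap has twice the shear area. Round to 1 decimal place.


Double-lap factor = 2
Expected load = 35.9 * 2 = 71.8 kN

71.8


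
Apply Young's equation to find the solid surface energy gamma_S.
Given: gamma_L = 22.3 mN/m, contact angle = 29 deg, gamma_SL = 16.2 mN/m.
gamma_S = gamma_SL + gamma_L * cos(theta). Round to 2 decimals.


theta_rad = 29 * pi/180 = 0.506145
gamma_S = 16.2 + 22.3 * cos(0.506145)
= 35.70 mN/m

35.70


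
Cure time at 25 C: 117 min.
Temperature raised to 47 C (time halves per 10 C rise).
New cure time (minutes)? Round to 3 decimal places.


Acceleration factor = 2^(22/10) = 4.5948
New time = 117 / 4.5948 = 25.464 min

25.464


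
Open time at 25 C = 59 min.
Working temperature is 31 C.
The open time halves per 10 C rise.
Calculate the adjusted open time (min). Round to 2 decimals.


factor = 2^((31 - 25) / 10) = 1.5157
ot = 59 / 1.5157 = 38.93 min

38.93


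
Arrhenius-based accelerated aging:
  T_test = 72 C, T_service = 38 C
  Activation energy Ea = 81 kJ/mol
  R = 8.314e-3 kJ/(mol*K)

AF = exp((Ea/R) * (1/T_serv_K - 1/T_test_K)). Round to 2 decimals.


T_test_K = 345.15, T_serv_K = 311.15
AF = exp((81/8.314e-3) * (1/311.15 - 1/345.15))
= 21.86

21.86


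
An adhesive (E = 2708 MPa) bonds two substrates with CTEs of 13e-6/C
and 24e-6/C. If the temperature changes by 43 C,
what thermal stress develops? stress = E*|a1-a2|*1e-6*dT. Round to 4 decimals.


Stress = 2708 * |13 - 24| * 1e-6 * 43
= 1.2809 MPa

1.2809


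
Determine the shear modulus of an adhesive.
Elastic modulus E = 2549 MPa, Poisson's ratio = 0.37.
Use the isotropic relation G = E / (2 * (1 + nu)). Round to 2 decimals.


G = 2549 / (2*(1+0.37)) = 2549 / 2.74
= 930.29 MPa

930.29


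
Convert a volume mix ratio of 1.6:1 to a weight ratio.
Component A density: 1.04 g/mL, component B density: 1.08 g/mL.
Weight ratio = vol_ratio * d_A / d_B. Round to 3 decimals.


= 1.6 * 1.04 / 1.08 = 1.541

1.541


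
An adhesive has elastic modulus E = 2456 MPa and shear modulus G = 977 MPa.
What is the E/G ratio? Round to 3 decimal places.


E/G = 2456 / 977 = 2.514

2.514


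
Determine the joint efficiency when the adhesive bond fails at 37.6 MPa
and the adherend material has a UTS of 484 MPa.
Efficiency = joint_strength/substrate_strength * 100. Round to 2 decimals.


Joint efficiency = 37.6 / 484 * 100
= 7.77%

7.77


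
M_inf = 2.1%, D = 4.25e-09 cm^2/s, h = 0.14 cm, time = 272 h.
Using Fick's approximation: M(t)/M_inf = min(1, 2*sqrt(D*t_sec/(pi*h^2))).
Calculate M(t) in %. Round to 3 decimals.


t = 979200 s
ratio = min(1, 2*sqrt(4.25e-09*979200/(pi*0.0196)))
= 0.519945
M(t) = 2.1 * 0.519945 = 1.092%

1.092


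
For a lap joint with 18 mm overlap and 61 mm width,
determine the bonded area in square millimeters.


Area = 18 * 61 = 1098 mm^2

1098


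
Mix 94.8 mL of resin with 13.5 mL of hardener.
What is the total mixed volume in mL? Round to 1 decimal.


Total = 94.8 + 13.5 = 108.3 mL

108.3


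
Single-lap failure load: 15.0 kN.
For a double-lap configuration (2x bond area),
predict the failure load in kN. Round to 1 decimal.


Failure load = 15.0 * 2 = 30.0 kN

30.0


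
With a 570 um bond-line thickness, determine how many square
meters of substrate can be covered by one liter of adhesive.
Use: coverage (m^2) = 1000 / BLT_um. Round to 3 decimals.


Coverage = 1000 / 570 = 1.754 m^2

1.754


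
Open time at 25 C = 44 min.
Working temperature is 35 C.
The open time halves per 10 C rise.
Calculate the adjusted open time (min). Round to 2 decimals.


factor = 2^((35 - 25) / 10) = 2.0000
ot = 44 / 2.0000 = 22.00 min

22.00


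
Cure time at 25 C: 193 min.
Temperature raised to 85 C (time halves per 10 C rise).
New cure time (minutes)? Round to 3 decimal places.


Acceleration factor = 2^(60/10) = 64.0000
New time = 193 / 64.0000 = 3.016 min

3.016


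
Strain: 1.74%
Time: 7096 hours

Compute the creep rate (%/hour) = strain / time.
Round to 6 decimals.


Creep rate = 1.74 / 7096
= 0.000245 %/h

0.000245


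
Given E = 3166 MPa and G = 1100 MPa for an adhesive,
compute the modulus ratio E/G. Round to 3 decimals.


E/G ratio = 3166 / 1100 = 2.878

2.878


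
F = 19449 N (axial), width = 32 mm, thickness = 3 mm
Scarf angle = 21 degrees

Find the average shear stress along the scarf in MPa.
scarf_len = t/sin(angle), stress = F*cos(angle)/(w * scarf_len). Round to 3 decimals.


scarf_len = 3/sin(21 deg) = 8.3713
cos(21 deg) = 0.933580
stress = 19449*0.933580/(32*8.3713) = 67.781 MPa

67.781


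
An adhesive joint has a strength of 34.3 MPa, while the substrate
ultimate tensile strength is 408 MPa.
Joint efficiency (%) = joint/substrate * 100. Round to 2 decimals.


Efficiency = 34.3 / 408 * 100
= 8.41%

8.41


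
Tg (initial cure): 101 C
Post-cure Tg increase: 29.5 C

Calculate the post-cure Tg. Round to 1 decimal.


Post-cure Tg = 101 + 29.5 = 130.5 C

130.5


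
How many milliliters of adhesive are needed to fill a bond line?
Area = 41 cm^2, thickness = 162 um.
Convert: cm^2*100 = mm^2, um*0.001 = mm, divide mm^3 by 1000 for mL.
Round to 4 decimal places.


= (41 * 100) * (162 * 0.001) / 1000
= 0.6642 mL

0.6642


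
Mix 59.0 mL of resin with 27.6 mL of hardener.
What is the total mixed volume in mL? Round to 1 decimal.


Total = 59.0 + 27.6 = 86.6 mL

86.6


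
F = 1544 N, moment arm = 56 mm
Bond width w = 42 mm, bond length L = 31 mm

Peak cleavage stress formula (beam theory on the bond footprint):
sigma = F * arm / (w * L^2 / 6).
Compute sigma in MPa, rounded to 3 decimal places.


sigma = (1544 * 56) / (42 * 961 / 6)
= 86464 * 6 / 40362
= 518784 / 40362
= 12.853 MPa

12.853


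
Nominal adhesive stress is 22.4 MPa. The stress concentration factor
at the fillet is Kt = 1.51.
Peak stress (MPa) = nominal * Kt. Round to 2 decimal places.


Peak = 22.4 * 1.51 = 33.82 MPa

33.82


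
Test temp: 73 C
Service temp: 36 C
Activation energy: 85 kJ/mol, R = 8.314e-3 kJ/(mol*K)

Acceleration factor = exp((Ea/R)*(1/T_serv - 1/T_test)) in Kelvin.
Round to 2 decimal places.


AF = exp((85/0.008314)*(1/309.15 - 1/346.15))
= 34.29

34.29


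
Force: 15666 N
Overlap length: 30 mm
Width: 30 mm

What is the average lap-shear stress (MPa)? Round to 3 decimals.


Average shear stress = F / (overlap * width)
= 15666 / (30 * 30)
= 17.407 MPa

17.407


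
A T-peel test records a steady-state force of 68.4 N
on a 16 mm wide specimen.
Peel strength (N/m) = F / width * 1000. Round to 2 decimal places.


Peel strength = 68.4 / 16 * 1000
= 4275.00 N/m

4275.00


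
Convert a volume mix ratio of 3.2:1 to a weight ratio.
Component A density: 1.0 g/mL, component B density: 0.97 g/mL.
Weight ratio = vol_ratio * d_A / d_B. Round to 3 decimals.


= 3.2 * 1.0 / 0.97 = 3.299

3.299


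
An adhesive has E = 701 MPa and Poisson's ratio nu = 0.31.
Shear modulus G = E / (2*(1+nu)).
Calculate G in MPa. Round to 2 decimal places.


G = 701 / (2*(1+0.31))
= 701 / 2.62
= 267.56 MPa

267.56


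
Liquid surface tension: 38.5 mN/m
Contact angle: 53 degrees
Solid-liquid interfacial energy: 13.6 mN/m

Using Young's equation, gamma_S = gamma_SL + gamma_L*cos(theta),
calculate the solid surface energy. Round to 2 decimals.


gamma_S = 13.6 + 38.5 * cos(53)
= 36.77 mN/m

36.77


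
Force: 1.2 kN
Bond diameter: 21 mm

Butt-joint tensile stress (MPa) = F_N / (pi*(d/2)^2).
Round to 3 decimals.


F_N = 1.2 * 1000 = 1200.0 N
A = pi*(10.5)^2 = 346.3606 mm^2
stress = 1200.0 / 346.3606 = 3.465 MPa

3.465


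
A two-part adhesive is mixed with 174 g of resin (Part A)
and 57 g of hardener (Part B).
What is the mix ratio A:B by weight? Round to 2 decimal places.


Mix ratio = mass_A / mass_B
= 174 / 57
= 3.05

3.05


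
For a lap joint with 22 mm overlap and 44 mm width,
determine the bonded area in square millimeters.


Area = 22 * 44 = 968 mm^2

968


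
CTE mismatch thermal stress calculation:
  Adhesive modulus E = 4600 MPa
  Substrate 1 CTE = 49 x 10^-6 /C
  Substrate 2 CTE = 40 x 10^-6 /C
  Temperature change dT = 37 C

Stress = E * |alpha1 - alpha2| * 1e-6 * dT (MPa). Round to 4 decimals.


delta_alpha = |49 - 40| = 9 x 10^-6/C
Stress = 4600 * 9e-6 * 37
= 1.5318 MPa

1.5318


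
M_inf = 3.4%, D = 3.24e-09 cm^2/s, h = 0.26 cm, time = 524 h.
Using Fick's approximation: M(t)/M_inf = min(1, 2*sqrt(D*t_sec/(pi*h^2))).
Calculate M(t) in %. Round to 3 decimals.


t = 1886400 s
ratio = min(1, 2*sqrt(3.24e-09*1886400/(pi*0.0676)))
= 0.339290
M(t) = 3.4 * 0.339290 = 1.154%

1.154


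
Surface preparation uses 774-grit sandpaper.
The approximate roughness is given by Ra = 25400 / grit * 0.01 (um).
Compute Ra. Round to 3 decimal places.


Ra = 25400 / 774 * 0.01
= 254 / 774
= 0.328 um

0.328


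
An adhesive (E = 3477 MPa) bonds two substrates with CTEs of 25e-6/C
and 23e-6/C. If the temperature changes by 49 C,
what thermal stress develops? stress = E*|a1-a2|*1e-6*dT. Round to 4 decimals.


Stress = 3477 * |25 - 23| * 1e-6 * 49
= 0.3407 MPa

0.3407


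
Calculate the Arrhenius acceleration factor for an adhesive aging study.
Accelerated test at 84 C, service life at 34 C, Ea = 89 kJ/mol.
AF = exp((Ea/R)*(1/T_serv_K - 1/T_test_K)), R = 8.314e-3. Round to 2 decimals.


T_test = 357.15 K, T_serv = 307.15 K
Ea/R = 89 / 0.008314 = 10704.84
AF = exp(10704.84 * (1/307.15 - 1/357.15))
= 131.53

131.53


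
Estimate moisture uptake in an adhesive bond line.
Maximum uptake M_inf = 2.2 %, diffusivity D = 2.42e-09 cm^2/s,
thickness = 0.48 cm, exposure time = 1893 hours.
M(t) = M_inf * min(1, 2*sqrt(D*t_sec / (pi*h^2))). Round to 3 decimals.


Convert time: 1893 h = 6814800 s
ratio = min(1, 2*sqrt(2.42e-09*6814800/(pi*0.48^2)))
= 0.301890
M(t) = 2.2 * 0.301890 = 0.664%

0.664


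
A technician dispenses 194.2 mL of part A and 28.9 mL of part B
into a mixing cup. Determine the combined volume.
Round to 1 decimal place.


Combined volume = 194.2 + 28.9
= 223.1 mL

223.1


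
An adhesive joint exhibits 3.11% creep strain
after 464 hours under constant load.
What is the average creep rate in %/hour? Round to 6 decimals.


Creep rate = strain / time
= 3.11 / 464
= 0.006703 %/h

0.006703


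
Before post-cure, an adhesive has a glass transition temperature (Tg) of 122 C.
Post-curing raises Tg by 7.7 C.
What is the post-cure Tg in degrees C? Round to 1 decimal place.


Tg_post = Tg_base + delta_Tg
= 122 + 7.7
= 129.7 C

129.7


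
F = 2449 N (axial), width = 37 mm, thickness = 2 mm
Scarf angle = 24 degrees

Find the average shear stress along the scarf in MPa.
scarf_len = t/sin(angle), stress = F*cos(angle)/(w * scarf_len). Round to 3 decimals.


scarf_len = 2/sin(24 deg) = 4.9172
cos(24 deg) = 0.913545
stress = 2449*0.913545/(37*4.9172) = 12.297 MPa

12.297


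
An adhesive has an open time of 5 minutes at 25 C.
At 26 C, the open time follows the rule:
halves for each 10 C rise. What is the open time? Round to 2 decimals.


Factor = 2^((26-25)/10) = 1.0718
Open time = 5 / 1.0718 = 4.67 min

4.67


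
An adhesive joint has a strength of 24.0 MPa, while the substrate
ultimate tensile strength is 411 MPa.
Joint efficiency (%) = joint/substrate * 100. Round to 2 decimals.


Efficiency = 24.0 / 411 * 100
= 5.84%

5.84


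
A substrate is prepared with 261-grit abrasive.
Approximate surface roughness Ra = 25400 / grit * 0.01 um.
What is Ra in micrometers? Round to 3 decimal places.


Ra = 25400 / 261 * 0.01 = 0.973 um

0.973


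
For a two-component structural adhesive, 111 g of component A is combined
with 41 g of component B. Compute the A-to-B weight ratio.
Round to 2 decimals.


Weight ratio A:B = 111 / 41
= 2.71

2.71


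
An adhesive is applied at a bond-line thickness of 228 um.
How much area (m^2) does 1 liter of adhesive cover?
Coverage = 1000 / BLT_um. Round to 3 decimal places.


Coverage = 1000 / 228 = 4.386 m^2

4.386


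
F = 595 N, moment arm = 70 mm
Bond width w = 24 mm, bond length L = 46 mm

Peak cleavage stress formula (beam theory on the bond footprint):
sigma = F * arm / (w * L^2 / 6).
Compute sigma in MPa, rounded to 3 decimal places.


sigma = (595 * 70) / (24 * 2116 / 6)
= 41650 * 6 / 50784
= 249900 / 50784
= 4.921 MPa

4.921


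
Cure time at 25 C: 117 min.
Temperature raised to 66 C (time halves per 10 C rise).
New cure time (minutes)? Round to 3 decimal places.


Acceleration factor = 2^(41/10) = 17.1484
New time = 117 / 17.1484 = 6.823 min

6.823


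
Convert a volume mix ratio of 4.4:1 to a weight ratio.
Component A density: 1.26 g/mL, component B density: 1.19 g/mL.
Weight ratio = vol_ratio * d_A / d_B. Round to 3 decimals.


= 4.4 * 1.26 / 1.19 = 4.659

4.659


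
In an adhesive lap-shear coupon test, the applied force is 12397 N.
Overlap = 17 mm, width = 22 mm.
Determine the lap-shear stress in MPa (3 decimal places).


stress = F / (overlap * width)
= 12397 / (17 * 22)
= 33.147 MPa

33.147


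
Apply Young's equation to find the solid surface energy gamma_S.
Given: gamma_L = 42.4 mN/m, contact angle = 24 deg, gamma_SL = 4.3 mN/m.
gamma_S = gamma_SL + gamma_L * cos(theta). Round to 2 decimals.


theta_rad = 24 * pi/180 = 0.418879
gamma_S = 4.3 + 42.4 * cos(0.418879)
= 43.03 mN/m

43.03


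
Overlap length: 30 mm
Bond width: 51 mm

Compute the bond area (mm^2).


Bond area = 30 * 51 = 1530 mm^2

1530


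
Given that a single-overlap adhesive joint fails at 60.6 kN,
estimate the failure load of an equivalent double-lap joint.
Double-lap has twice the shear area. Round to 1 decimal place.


Double-lap factor = 2
Expected load = 60.6 * 2 = 121.2 kN

121.2


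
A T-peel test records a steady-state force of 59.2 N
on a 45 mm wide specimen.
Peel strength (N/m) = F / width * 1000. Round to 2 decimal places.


Peel strength = 59.2 / 45 * 1000
= 1315.56 N/m

1315.56


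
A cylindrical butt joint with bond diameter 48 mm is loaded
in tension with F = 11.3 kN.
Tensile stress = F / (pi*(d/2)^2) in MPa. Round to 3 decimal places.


Area = pi * (48/2)^2 = 1809.5574 mm^2
Stress = 11.3*1000 / 1809.5574
= 6.245 MPa

6.245


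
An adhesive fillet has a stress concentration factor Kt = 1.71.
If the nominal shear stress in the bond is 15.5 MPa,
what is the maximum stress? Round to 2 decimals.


Max stress = 15.5 * 1.71 = 26.51 MPa

26.51


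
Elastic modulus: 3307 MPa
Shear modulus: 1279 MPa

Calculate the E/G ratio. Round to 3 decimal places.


E / G = 3307 / 1279 = 2.586

2.586


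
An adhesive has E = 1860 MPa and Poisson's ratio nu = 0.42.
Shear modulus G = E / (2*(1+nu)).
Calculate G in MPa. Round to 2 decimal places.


G = 1860 / (2*(1+0.42))
= 1860 / 2.84
= 654.93 MPa

654.93


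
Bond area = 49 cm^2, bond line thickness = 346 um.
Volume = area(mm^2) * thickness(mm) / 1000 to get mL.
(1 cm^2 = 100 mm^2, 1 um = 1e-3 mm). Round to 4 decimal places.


area_mm2 = 49 * 100 = 4900
blt_mm = 346 * 1e-3 = 0.346
vol_mm3 = 4900 * 0.346 = 1695.4
vol_mL = 1695.4 / 1000 = 1.6954 mL

1.6954


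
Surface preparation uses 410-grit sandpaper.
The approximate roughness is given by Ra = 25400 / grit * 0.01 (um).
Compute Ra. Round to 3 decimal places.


Ra = 25400 / 410 * 0.01
= 254 / 410
= 0.620 um

0.620


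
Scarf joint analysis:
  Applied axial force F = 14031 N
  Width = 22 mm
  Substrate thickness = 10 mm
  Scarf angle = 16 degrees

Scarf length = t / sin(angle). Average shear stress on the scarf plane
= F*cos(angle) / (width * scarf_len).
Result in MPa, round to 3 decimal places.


Scarf length = 10 / sin(16 deg) = 36.2796 mm
cos(16 deg) = 0.961262
Shear = 14031 * 0.961262 / (22 * 36.2796)
= 16.898 MPa

16.898


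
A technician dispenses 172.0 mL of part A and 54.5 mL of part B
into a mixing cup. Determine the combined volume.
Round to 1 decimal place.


Combined volume = 172.0 + 54.5
= 226.5 mL

226.5


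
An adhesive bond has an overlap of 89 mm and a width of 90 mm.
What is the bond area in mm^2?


Bond area = overlap * width
= 89 * 90
= 8010 mm^2

8010


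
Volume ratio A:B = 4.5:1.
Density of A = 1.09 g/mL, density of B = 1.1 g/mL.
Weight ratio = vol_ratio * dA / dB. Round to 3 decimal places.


Wt ratio = 4.5 * 1.09 / 1.1
= 4.459

4.459


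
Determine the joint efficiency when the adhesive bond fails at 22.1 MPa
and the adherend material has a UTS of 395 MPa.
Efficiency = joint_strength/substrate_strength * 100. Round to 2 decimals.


Joint efficiency = 22.1 / 395 * 100
= 5.59%

5.59


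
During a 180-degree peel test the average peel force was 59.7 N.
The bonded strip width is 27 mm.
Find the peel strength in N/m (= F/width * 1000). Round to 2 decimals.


Peel strength = F/width * 1000
= 59.7 / 27 * 1000
= 2211.11 N/m

2211.11


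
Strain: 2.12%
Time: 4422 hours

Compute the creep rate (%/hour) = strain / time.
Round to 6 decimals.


Creep rate = 2.12 / 4422
= 0.000479 %/h

0.000479


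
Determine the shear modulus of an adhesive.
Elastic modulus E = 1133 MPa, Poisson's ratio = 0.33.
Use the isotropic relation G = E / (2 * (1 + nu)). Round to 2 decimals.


G = 1133 / (2*(1+0.33)) = 1133 / 2.66
= 425.94 MPa

425.94


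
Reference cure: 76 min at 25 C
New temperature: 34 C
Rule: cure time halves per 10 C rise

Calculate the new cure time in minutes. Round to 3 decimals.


factor = 2^((34-25)/10) = 1.8661
t_new = 76 / 1.8661 = 40.727 min

40.727


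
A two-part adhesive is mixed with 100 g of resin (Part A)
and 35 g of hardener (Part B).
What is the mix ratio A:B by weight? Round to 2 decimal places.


Mix ratio = mass_A / mass_B
= 100 / 35
= 2.86

2.86


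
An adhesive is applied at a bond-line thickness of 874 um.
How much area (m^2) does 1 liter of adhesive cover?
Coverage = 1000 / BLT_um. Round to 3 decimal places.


Coverage = 1000 / 874 = 1.144 m^2

1.144


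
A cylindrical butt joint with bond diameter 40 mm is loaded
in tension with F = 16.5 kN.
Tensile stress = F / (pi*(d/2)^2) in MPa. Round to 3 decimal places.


Area = pi * (40/2)^2 = 1256.6371 mm^2
Stress = 16.5*1000 / 1256.6371
= 13.130 MPa

13.130


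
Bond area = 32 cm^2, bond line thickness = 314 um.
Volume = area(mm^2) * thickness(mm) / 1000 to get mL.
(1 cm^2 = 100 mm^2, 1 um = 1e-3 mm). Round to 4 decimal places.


area_mm2 = 32 * 100 = 3200
blt_mm = 314 * 1e-3 = 0.314
vol_mm3 = 3200 * 0.314 = 1004.8
vol_mL = 1004.8 / 1000 = 1.0048 mL

1.0048


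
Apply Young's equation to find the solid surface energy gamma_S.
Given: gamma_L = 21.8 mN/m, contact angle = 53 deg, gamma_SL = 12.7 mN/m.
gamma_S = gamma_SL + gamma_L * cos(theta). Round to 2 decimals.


theta_rad = 53 * pi/180 = 0.925025
gamma_S = 12.7 + 21.8 * cos(0.925025)
= 25.82 mN/m

25.82


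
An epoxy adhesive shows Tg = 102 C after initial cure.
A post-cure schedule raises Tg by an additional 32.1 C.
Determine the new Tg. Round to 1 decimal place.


New Tg = 102 + 32.1
= 134.1 C

134.1


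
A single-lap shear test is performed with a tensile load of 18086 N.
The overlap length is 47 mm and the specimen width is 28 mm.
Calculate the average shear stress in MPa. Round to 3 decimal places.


Shear stress = F / (overlap * width)
= 18086 / (47 * 28)
= 18086 / 1316
= 13.743 MPa

13.743


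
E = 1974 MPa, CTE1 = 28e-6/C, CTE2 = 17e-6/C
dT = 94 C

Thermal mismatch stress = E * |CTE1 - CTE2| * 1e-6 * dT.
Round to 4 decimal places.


= 1974 * 11e-6 * 94
= 2.0411 MPa

2.0411


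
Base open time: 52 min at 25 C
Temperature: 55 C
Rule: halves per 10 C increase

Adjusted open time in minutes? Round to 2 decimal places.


Acceleration = 2^((55-25)/10) = 8.0000
Open time = 52 / 8.0000 = 6.50 min

6.50


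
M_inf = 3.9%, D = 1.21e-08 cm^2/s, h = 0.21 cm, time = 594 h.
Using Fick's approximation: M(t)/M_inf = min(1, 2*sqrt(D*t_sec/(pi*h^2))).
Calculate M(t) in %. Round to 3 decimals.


t = 2138400 s
ratio = min(1, 2*sqrt(1.21e-08*2138400/(pi*0.0441)))
= 0.864317
M(t) = 3.9 * 0.864317 = 3.371%

3.371


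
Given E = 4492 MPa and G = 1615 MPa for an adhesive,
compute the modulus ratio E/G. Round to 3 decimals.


E/G ratio = 4492 / 1615 = 2.781

2.781


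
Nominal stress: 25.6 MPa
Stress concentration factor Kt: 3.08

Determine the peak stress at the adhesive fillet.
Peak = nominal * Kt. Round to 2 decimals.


Peak stress = 25.6 * 3.08
= 78.85 MPa

78.85
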